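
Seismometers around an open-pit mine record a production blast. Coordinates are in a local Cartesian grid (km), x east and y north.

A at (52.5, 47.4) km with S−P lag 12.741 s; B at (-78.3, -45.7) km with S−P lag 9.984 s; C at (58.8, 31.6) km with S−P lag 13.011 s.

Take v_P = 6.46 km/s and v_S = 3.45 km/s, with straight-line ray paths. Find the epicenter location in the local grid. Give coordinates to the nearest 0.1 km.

x ≈ -36.1 km, y ≈ 15.0 km

Distance from S−P lag: d = Δt · v_P v_S / (v_P − v_S) = Δt · (6.46·3.45)/(6.46−3.45) ≈ 7.4043·Δt.
So d_A = 94.34, d_B = 73.92, d_C = 96.34 km.
Circle about each station: (x − 52.5)² + (y − 47.4)² = 94.34²; (x + 78.3)² + (y + 45.7)² = 73.92²; (x − 58.8)² + (y − 31.6)² = 96.34².
Subtracting the A equation from the B and C equations removes the quadratic terms:
-261.6 x − 186.2 y = 6652.24
12.6 x − 31.6 y = -928.37
Solving the 2×2 system: x ≈ -36.1, y ≈ 15.0 km.
Check against A (with the unrounded x, y): √((x − 52.5)²+(y − 47.4)²) = 94.34 ≈ 94.34 km. ✓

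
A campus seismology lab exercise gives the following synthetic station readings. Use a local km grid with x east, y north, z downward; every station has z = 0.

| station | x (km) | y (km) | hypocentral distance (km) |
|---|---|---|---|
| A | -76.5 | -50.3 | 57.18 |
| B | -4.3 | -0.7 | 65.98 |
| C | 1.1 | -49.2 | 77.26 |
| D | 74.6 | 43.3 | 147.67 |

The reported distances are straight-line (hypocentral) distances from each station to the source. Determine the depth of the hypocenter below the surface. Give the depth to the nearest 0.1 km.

Each station gives a sphere (x−x_i)² + (y−y_i)² + z² = d_i² (stations at z=0).
Subtracting the A sphere from B and C: z² cancels, leaving linear equations in x and y:
144.4 x + 99.2 y = -9447.17
155.2 x + 2.2 y = -8660.05
Solving: x ≈ -55.596, y ≈ -14.305 km (keep extra digits for the depth step; rounded: -55.6, -14.3).
Then from the A sphere: z² = 57.18² − (x + 76.5)² − (y + 50.3)² with x = -55.596, y = -14.305, so z ≈ 39.204 ≈ 39.2 km.
Check against D (with the unrounded solution): distance 147.67 ≈ 147.67 km. ✓

depth ≈ 39.2 km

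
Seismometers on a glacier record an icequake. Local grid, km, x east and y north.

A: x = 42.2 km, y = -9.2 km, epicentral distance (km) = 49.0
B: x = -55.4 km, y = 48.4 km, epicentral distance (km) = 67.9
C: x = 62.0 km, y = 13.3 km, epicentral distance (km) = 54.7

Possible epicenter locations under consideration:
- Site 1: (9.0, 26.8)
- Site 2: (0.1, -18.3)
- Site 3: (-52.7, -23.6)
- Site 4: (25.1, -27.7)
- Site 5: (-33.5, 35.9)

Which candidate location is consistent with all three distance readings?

For each candidate, compare |candidate − station| to the reported distance:
Site 1: residuals A 0.0, B 0.0, C 0.0 → max 0.0 km
Site 2: residuals A 5.9, B 18.9, C 14.8 → max 18.9 km
Site 3: residuals A 47.0, B 4.2, C 65.8 → max 65.8 km
Site 4: residuals A 23.8, B 42.9, C 0.5 → max 42.9 km
Site 5: residuals A 39.1, B 42.7, C 43.4 → max 43.4 km
Only Site 1 has all residuals ≈ 0.

Site 1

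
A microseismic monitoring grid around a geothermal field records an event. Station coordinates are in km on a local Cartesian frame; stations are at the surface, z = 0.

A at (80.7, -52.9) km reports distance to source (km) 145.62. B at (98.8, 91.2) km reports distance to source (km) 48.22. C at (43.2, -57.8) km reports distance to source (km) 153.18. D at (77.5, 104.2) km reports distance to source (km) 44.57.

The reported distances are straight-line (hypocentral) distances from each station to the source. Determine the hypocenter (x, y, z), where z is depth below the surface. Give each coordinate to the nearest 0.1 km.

(73.5, 86.7, 40.8)

Each station gives a sphere (x−x_i)² + (y−y_i)² + z² = d_i² (stations at z=0).
Subtracting the A sphere from B and C: z² cancels, leaving linear equations in x and y:
36.2 x + 288.2 y = 27648.00
-75.0 x − 9.8 y = -6362.75
Solving: x ≈ 73.508, y ≈ 86.700 km (keep extra digits for the depth step; rounded: 73.5, 86.7).
Then from the A sphere: z² = 145.62² − (x − 80.7)² − (y + 52.9)² with x = 73.508, y = 86.700, so z ≈ 40.808 ≈ 40.8 km.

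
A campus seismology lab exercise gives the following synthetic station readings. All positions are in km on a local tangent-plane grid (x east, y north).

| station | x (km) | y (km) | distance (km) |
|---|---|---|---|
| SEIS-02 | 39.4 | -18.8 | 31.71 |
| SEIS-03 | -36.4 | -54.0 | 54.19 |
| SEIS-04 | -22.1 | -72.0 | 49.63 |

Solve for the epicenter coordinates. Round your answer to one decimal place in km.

16.0 km east, -40.2 km north

Circle about each station: (x − 39.4)² + (y + 18.8)² = 31.71²; (x + 36.4)² + (y + 54.0)² = 54.19²; (x + 22.1)² + (y + 72.0)² = 49.63².
Subtracting the SEIS-02 equation from the SEIS-03 and SEIS-04 equations removes the quadratic terms:
-151.6 x − 70.4 y = 404.13
-123.0 x − 106.4 y = 2309.00
Solving the 2×2 system: x ≈ 16.0, y ≈ -40.2 km.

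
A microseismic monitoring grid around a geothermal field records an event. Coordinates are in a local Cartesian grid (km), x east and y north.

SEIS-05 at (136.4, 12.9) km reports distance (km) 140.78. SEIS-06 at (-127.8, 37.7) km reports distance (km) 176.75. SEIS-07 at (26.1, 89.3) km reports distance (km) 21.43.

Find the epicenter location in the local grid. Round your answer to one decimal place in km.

x ≈ 33.8 km, y ≈ 109.3 km

Circle about each station: (x − 136.4)² + (y − 12.9)² = 140.78²; (x + 127.8)² + (y − 37.7)² = 176.75²; (x − 26.1)² + (y − 89.3)² = 21.43².
Subtracting the SEIS-05 equation from the SEIS-06 and SEIS-07 equations removes the quadratic terms:
-528.4 x + 49.6 y = -12438.79
-220.6 x + 152.8 y = 9244.09
Solving the 2×2 system: x ≈ 33.8, y ≈ 109.3 km.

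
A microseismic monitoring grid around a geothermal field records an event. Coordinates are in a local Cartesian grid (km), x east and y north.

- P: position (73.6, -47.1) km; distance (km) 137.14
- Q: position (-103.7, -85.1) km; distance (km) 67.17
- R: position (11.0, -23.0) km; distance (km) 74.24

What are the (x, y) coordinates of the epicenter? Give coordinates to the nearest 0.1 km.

Circle about each station: (x − 73.6)² + (y + 47.1)² = 137.14²; (x + 103.7)² + (y + 85.1)² = 67.17²; (x − 11.0)² + (y + 23.0)² = 74.24².
Subtracting pairs of circle equations eliminates x²+y² and gives linear equations (the radical axes):
-354.6 x − 76.0 y = 24655.90
-125.2 x + 48.2 y = 6310.43
Solving the 2×2 system: x ≈ -62.7, y ≈ -31.9 km.

-62.7 km east, -31.9 km north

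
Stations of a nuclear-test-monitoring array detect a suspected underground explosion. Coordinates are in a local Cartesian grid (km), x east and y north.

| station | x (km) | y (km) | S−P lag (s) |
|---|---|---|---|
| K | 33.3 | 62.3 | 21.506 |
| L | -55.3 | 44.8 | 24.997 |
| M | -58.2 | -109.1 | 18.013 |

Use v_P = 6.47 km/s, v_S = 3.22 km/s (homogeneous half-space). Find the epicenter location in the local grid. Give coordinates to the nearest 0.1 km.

x ≈ 51.9 km, y ≈ -74.3 km

Distance from S−P lag: d = Δt · v_P v_S / (v_P − v_S) = Δt · (6.47·3.22)/(6.47−3.22) ≈ 6.4103·Δt.
So d_K = 137.86, d_L = 160.24, d_M = 115.47 km.
Circle about each station: (x − 33.3)² + (y − 62.3)² = 137.86²; (x + 55.3)² + (y − 44.8)² = 160.24²; (x + 58.2)² + (y + 109.1)² = 115.47².
Subtracting the K equation from the L and M equations removes the quadratic terms:
-177.2 x − 35.0 y = -6596.53
-183.0 x − 342.8 y = 15971.93
Solving the 2×2 system: x ≈ 51.9, y ≈ -74.3 km.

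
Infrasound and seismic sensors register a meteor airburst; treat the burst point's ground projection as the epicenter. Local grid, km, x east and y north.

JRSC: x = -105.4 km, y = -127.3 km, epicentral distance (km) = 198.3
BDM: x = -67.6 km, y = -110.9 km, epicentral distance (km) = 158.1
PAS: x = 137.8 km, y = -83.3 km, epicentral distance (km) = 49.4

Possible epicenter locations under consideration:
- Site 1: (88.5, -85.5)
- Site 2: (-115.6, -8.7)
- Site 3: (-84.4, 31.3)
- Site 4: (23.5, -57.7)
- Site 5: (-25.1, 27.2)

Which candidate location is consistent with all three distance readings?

For each candidate, compare |candidate − station| to the reported distance:
Site 1: residuals JRSC 0.1, BDM 0.1, PAS 0.1 → max 0.1 km
Site 2: residuals JRSC 79.3, BDM 45.2, PAS 214.8 → max 214.8 km
Site 3: residuals JRSC 38.3, BDM 14.9, PAS 200.6 → max 200.6 km
Site 4: residuals JRSC 51.8, BDM 52.6, PAS 67.7 → max 67.7 km
Site 5: residuals JRSC 24.2, BDM 13.6, PAS 147.4 → max 147.4 km
Only Site 1 has all residuals ≈ 0.

Site 1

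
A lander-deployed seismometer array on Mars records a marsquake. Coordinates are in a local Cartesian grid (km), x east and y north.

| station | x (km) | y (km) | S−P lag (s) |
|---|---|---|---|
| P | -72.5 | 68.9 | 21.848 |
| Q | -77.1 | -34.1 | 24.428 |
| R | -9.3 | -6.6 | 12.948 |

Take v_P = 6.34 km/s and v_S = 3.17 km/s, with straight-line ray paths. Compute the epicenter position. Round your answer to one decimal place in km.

x ≈ 61.7 km, y ≈ 34.6 km

Distance from S−P lag: d = Δt · v_P v_S / (v_P − v_S) = Δt · (6.34·3.17)/(6.34−3.17) ≈ 6.3400·Δt.
So d_P = 138.52, d_Q = 154.87, d_R = 82.09 km.
Circle about each station: (x + 72.5)² + (y − 68.9)² = 138.52²; (x + 77.1)² + (y + 34.1)² = 154.87²; (x + 9.3)² + (y + 6.6)² = 82.09².
Subtracting the P equation from the Q and R equations removes the quadratic terms:
-9.2 x − 206.0 y = -7693.17
126.4 x − 151.0 y = 2575.61
Solving the 2×2 system: x ≈ 61.7, y ≈ 34.6 km.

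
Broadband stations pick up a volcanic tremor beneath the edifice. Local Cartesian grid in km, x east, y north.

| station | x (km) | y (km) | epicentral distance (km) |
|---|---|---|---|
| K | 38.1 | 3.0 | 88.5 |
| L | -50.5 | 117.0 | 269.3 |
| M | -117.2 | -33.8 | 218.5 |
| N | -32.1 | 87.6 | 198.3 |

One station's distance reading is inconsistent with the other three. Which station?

Solve using three stations at a time. Using K, M, N (subtract circle equations pairwise → linear system) gives (x, y) ≈ (99.7, -60.6).
Distances from that point to each station vs reported:
  K: calculated 88.5 vs reported 88.5 → residual 0.0 km
  L: calculated 232.6 vs reported 269.3 → residual 36.7 km
  M: calculated 218.5 vs reported 218.5 → residual 0.0 km
  N: calculated 198.3 vs reported 198.3 → residual 0.0 km
K, M, N are mutually consistent (residuals ≈ 0); L is off by 36.7 km.

L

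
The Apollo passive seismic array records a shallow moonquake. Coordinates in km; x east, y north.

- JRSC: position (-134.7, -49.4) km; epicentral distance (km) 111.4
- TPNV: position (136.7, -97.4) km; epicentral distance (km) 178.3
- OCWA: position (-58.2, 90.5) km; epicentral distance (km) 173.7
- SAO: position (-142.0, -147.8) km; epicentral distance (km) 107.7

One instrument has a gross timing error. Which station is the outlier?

OCWA

Solve using three stations at a time. Using JRSC, TPNV, SAO (subtract circle equations pairwise → linear system) gives (x, y) ≈ (-41.2, -109.9).
Distances from that point to each station vs reported:
  JRSC: calculated 111.4 vs reported 111.4 → residual 0.0 km
  TPNV: calculated 178.3 vs reported 178.3 → residual 0.0 km
  OCWA: calculated 201.2 vs reported 173.7 → residual 27.5 km
  SAO: calculated 107.7 vs reported 107.7 → residual 0.0 km
JRSC, TPNV, SAO are mutually consistent (residuals ≈ 0); OCWA is off by 27.5 km.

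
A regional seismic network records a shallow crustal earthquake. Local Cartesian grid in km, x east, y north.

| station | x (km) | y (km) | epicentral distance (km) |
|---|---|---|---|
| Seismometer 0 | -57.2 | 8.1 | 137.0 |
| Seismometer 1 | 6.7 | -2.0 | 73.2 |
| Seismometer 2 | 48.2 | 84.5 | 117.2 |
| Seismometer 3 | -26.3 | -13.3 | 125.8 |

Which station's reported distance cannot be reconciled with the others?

Solve using three stations at a time. Using Seismometer 0, Seismometer 1, Seismometer 2 (subtract circle equations pairwise → linear system) gives (x, y) ≈ (74.5, -29.7).
Distances from that point to each station vs reported:
  Seismometer 0: calculated 137.0 vs reported 137.0 → residual 0.0 km
  Seismometer 1: calculated 73.3 vs reported 73.2 → residual 0.1 km
  Seismometer 2: calculated 117.2 vs reported 117.2 → residual 0.0 km
  Seismometer 3: calculated 102.1 vs reported 125.8 → residual 23.7 km
Seismometer 0, Seismometer 1, Seismometer 2 are mutually consistent (residuals ≈ 0); Seismometer 3 is off by 23.7 km.

Seismometer 3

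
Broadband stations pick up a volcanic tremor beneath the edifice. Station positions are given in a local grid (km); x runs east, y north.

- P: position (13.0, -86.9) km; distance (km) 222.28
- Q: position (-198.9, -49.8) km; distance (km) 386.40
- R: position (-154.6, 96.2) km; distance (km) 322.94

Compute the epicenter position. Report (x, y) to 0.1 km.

Circle about each station: (x − 13.0)² + (y + 86.9)² = 222.28²; (x + 198.9)² + (y + 49.8)² = 386.40²; (x + 154.6)² + (y − 96.2)² = 322.94².
Subtracting the P equation from the Q and R equations removes the quadratic terms:
-423.8 x + 74.2 y = -65575.92
-335.2 x + 366.2 y = -29446.86
Solving the 2×2 system: x ≈ 167.5, y ≈ 72.9 km.
Check against P (with the unrounded x, y): √((x − 13.0)²+(y + 86.9)²) = 222.28 ≈ 222.28 km. ✓

167.5 km east, 72.9 km north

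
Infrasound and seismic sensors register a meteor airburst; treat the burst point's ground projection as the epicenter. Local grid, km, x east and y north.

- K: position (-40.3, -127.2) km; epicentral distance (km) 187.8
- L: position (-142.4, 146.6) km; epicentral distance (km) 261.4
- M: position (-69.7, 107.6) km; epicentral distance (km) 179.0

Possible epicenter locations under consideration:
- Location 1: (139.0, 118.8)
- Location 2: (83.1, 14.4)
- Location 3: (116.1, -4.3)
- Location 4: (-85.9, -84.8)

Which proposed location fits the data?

For each candidate, compare |candidate − station| to the reported distance:
Location 1: residuals K 116.6, L 21.4, M 30.0 → max 116.6 km
Location 2: residuals K 0.0, L 0.0, M 0.0 → max 0.0 km
Location 3: residuals K 11.1, L 37.9, M 37.9 → max 37.9 km
Location 4: residuals K 125.5, L 23.2, M 14.1 → max 125.5 km
Only Location 2 has all residuals ≈ 0.

Location 2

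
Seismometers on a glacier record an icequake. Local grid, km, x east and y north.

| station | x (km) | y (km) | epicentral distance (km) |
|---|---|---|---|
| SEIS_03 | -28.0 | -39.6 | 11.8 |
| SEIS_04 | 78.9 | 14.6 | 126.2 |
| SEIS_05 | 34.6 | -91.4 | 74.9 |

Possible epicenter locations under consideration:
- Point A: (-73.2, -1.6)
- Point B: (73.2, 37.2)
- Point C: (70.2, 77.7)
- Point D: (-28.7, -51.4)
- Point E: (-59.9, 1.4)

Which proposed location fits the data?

For each candidate, compare |candidate − station| to the reported distance:
Point A: residuals SEIS_03 47.3, SEIS_04 26.8, SEIS_05 65.4 → max 65.4 km
Point B: residuals SEIS_03 115.2, SEIS_04 102.9, SEIS_05 59.4 → max 115.2 km
Point C: residuals SEIS_03 141.2, SEIS_04 62.5, SEIS_05 97.9 → max 141.2 km
Point D: residuals SEIS_03 0.0, SEIS_04 0.0, SEIS_05 0.0 → max 0.0 km
Point E: residuals SEIS_03 40.1, SEIS_04 13.2, SEIS_05 57.5 → max 57.5 km
Only Point D has all residuals ≈ 0.

Point D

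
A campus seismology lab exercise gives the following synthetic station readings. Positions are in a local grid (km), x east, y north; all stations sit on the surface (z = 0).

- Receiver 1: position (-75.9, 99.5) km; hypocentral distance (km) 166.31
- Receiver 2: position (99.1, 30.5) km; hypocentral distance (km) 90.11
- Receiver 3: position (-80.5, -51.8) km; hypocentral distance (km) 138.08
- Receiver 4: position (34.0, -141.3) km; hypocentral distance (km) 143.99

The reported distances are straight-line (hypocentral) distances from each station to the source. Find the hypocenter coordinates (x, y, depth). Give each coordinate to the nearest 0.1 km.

(38.6, -8.1, 54.5)

Each station gives a sphere (x−x_i)² + (y−y_i)² + z² = d_i² (stations at z=0).
Subtracting the Receiver 1 sphere from Receiver 2 and Receiver 3: z² cancels, leaving linear equations in x and y:
350.0 x − 138.0 y = 14629.20
-9.2 x − 302.6 y = 2095.36
Solving: x ≈ 38.605, y ≈ -8.098 km (keep extra digits for the depth step; rounded: 38.6, -8.1).
Then from the Receiver 1 sphere: z² = 166.31² − (x + 75.9)² − (y − 99.5)² with x = 38.605, y = -8.098, so z ≈ 54.500 ≈ 54.5 km.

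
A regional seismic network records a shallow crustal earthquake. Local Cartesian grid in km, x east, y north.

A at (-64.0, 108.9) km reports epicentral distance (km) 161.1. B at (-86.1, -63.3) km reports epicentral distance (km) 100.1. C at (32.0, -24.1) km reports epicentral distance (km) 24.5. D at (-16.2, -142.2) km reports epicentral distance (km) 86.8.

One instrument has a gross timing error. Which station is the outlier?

D

Solve using three stations at a time. Using A, B, C (subtract circle equations pairwise → linear system) gives (x, y) ≈ (9.7, -34.3).
Distances from that point to each station vs reported:
  A: calculated 161.1 vs reported 161.1 → residual 0.0 km
  B: calculated 100.1 vs reported 100.1 → residual 0.0 km
  C: calculated 24.5 vs reported 24.5 → residual 0.0 km
  D: calculated 110.9 vs reported 86.8 → residual 24.1 km
A, B, C are mutually consistent (residuals ≈ 0); D is off by 24.1 km.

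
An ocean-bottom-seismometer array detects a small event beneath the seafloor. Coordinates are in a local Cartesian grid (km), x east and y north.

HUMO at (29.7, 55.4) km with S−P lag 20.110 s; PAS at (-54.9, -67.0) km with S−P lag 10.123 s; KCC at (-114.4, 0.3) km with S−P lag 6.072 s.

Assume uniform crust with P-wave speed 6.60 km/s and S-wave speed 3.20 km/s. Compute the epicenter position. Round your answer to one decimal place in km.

Distance from S−P lag: d = Δt · v_P v_S / (v_P − v_S) = Δt · (6.60·3.20)/(6.60−3.20) ≈ 6.2118·Δt.
So d_HUMO = 124.92, d_PAS = 62.88, d_KCC = 37.72 km.
Circle about each station: (x − 29.7)² + (y − 55.4)² = 124.92²; (x + 54.9)² + (y + 67.0)² = 62.88²; (x + 114.4)² + (y − 0.3)² = 37.72².
Subtracting pairs of circle equations eliminates x²+y² and gives linear equations (the radical axes):
-169.2 x − 244.8 y = 15202.87
-288.2 x − 110.2 y = 23318.41
Solving the 2×2 system: x ≈ -77.7, y ≈ -8.4 km.
Check against HUMO (with the unrounded x, y): √((x − 29.7)²+(y − 55.4)²) = 124.92 ≈ 124.92 km. ✓

x ≈ -77.7 km, y ≈ -8.4 km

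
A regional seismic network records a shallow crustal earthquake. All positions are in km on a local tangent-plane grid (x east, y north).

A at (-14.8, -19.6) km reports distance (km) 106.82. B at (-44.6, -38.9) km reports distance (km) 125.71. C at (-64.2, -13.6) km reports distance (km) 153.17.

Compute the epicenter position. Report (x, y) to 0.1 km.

(75.1, -77.3)

Circle about each station: (x + 14.8)² + (y + 19.6)² = 106.82²; (x + 44.6)² + (y + 38.9)² = 125.71²; (x + 64.2)² + (y + 13.6)² = 153.17².
Subtracting the A equation from the B and C equations removes the quadratic terms:
-59.6 x − 38.6 y = -1493.32
-98.8 x + 12.0 y = -8347.14
Solving the 2×2 system: x ≈ 75.1, y ≈ -77.3 km.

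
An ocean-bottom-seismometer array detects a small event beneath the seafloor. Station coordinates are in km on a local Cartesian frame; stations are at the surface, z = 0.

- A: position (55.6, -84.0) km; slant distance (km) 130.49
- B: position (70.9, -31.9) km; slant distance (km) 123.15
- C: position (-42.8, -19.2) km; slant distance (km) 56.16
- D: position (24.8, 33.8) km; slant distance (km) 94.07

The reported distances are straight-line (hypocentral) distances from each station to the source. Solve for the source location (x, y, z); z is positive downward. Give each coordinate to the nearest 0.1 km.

Each station gives a sphere (x−x_i)² + (y−y_i)² + z² = d_i² (stations at z=0).
Subtracting the A sphere from B and C: z² cancels, leaving linear equations in x and y:
30.6 x + 104.2 y = -2241.22
-196.8 x + 129.6 y = 5926.81
Solving: x ≈ -37.105, y ≈ -10.612 km (keep extra digits for the depth step; rounded: -37.1, -10.6).
Then from the A sphere: z² = 130.49² − (x − 55.6)² − (y + 84.0)² with x = -37.105, y = -10.612, so z ≈ 55.205 ≈ 55.2 km.

(-37.1, -10.6, 55.2)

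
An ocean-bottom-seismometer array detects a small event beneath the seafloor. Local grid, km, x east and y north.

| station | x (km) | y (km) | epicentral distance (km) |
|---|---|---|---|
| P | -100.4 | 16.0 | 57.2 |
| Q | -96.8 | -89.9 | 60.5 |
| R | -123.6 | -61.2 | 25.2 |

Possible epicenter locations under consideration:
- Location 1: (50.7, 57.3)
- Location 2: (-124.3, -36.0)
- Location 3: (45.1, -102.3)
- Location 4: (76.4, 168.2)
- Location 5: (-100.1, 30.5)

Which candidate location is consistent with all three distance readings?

For each candidate, compare |candidate − station| to the reported distance:
Location 1: residuals P 99.4, Q 147.9, R 185.6 → max 185.6 km
Location 2: residuals P 0.0, Q 0.0, R 0.0 → max 0.0 km
Location 3: residuals P 130.3, Q 81.9, R 148.4 → max 148.4 km
Location 4: residuals P 176.1, Q 250.3, R 279.1 → max 279.1 km
Location 5: residuals P 42.7, Q 59.9, R 69.5 → max 69.5 km
Only Location 2 has all residuals ≈ 0.

Location 2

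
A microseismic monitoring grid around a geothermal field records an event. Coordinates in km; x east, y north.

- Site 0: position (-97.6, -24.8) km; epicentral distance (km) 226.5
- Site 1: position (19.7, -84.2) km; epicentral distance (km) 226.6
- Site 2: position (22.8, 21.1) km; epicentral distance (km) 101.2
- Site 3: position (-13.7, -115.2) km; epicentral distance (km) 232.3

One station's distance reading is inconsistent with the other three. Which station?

Solve using three stations at a time. Using Site 0, Site 2, Site 3 (subtract circle equations pairwise → linear system) gives (x, y) ≈ (98.8, 88.1).
Distances from that point to each station vs reported:
  Site 0: calculated 226.6 vs reported 226.5 → residual 0.1 km
  Site 1: calculated 189.6 vs reported 226.6 → residual 37.0 km
  Site 2: calculated 101.3 vs reported 101.2 → residual 0.1 km
  Site 3: calculated 232.4 vs reported 232.3 → residual 0.1 km
Site 0, Site 2, Site 3 are mutually consistent (residuals ≈ 0); Site 1 is off by 37.0 km.

Site 1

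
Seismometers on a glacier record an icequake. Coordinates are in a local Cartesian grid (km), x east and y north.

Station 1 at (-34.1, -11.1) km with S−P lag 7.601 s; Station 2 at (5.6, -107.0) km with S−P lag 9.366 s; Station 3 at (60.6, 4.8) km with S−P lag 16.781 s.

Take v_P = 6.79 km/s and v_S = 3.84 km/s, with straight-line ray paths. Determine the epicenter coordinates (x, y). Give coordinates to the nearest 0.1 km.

x ≈ -68.0 km, y ≈ -69.1 km

Distance from S−P lag: d = Δt · v_P v_S / (v_P − v_S) = Δt · (6.79·3.84)/(6.79−3.84) ≈ 8.8385·Δt.
So d_Station 1 = 67.18, d_Station 2 = 82.78, d_Station 3 = 148.32 km.
Circle about each station: (x + 34.1)² + (y + 11.1)² = 67.18²; (x − 5.6)² + (y + 107.0)² = 82.78²; (x − 60.6)² + (y − 4.8)² = 148.32².
Subtracting the Station 1 equation from the Station 2 and Station 3 equations removes the quadratic terms:
79.4 x − 191.8 y = 7854.96
189.4 x + 31.8 y = -15076.29
Solving the 2×2 system: x ≈ -68.0, y ≈ -69.1 km.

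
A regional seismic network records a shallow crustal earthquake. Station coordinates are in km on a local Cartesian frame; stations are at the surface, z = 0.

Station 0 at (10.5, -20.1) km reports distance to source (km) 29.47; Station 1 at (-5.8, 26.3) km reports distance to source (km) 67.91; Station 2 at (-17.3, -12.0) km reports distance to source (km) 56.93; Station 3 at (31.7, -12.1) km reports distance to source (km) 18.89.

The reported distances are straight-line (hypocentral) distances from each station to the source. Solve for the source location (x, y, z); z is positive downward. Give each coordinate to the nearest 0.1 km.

Each station gives a sphere (x−x_i)² + (y−y_i)² + z² = d_i² (stations at z=0).
Subtracting the Station 0 sphere from Station 1 and Station 2: z² cancels, leaving linear equations in x and y:
-32.6 x + 92.8 y = -3532.22
-55.6 x + 16.2 y = -2443.51
Solving: x ≈ 36.605, y ≈ -25.204 km (keep extra digits for the depth step; rounded: 36.6, -25.2).
Then from the Station 0 sphere: z² = 29.47² − (x − 10.5)² − (y + 20.1)² with x = 36.605, y = -25.204, so z ≈ 12.687 ≈ 12.7 km.

(36.6, -25.2, 12.7)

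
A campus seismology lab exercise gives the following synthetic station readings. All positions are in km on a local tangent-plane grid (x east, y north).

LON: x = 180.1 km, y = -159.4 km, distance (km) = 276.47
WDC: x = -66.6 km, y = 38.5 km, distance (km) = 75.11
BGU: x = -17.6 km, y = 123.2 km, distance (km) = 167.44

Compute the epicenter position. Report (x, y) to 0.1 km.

x ≈ -67.6 km, y ≈ -36.6 km

Circle about each station: (x − 180.1)² + (y + 159.4)² = 276.47²; (x + 66.6)² + (y − 38.5)² = 75.11²; (x + 17.6)² + (y − 123.2)² = 167.44².
Subtracting the LON equation from the WDC and BGU equations removes the quadratic terms:
-493.4 x + 395.8 y = 18867.59
-395.4 x + 565.2 y = 6043.14
Solving the 2×2 system: x ≈ -67.6, y ≈ -36.6 km.
Check against LON (with the unrounded x, y): √((x − 180.1)²+(y + 159.4)²) = 276.47 ≈ 276.47 km. ✓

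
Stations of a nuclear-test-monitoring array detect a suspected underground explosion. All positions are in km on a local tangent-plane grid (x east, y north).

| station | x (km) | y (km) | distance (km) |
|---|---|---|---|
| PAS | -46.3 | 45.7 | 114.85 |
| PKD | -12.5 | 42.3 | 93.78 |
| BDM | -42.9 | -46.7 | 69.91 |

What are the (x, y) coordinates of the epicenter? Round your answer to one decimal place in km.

(26.9, -42.8)

Circle about each station: (x + 46.3)² + (y − 45.7)² = 114.85²; (x + 12.5)² + (y − 42.3)² = 93.78²; (x + 42.9)² + (y + 46.7)² = 69.91².
Subtracting pairs of circle equations eliminates x²+y² and gives linear equations (the radical axes):
67.6 x − 6.8 y = 2109.19
6.8 x − 184.8 y = 8092.23
Solving the 2×2 system: x ≈ 26.9, y ≈ -42.8 km.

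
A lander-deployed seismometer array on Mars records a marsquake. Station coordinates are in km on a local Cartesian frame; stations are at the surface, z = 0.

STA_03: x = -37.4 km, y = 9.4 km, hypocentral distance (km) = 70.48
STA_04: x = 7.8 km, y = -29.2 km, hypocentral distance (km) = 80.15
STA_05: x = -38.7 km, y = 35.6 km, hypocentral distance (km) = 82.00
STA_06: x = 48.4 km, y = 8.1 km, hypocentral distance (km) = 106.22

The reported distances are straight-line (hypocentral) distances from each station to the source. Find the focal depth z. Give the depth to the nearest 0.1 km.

67.3 km

Each station gives a sphere (x−x_i)² + (y−y_i)² + z² = d_i² (stations at z=0).
Subtracting the STA_03 sphere from STA_04 and STA_05: z² cancels, leaving linear equations in x and y:
90.4 x − 77.2 y = -2030.23
-2.6 x + 52.4 y = -478.64
Solving: x ≈ -31.598, y ≈ -10.702 km (keep extra digits for the depth step; rounded: -31.6, -10.7).
Then from the STA_03 sphere: z² = 70.48² − (x + 37.4)² − (y − 9.4)² with x = -31.598, y = -10.702, so z ≈ 67.303 ≈ 67.3 km.
Check against STA_06 (with the unrounded solution): distance 106.22 ≈ 106.22 km. ✓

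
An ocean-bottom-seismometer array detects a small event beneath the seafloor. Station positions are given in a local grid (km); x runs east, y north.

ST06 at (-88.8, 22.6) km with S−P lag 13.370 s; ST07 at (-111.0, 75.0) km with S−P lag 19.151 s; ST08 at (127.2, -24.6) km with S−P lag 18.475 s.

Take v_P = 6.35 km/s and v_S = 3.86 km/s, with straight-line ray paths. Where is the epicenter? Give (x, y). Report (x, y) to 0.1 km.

(-38.7, -99.1)

Distance from S−P lag: d = Δt · v_P v_S / (v_P − v_S) = Δt · (6.35·3.86)/(6.35−3.86) ≈ 9.8438·Δt.
So d_ST06 = 131.61, d_ST07 = 188.52, d_ST08 = 181.86 km.
Circle about each station: (x + 88.8)² + (y − 22.6)² = 131.61²; (x + 111.0)² + (y − 75.0)² = 188.52²; (x − 127.2)² + (y + 24.6)² = 181.86².
Subtracting the ST06 equation from the ST07 and ST08 equations removes the quadratic terms:
-44.4 x + 104.8 y = -8668.80
432.0 x − 94.4 y = -7363.07
Solving the 2×2 system: x ≈ -38.7, y ≈ -99.1 km.
Check against ST06 (with the unrounded x, y): √((x + 88.8)²+(y − 22.6)²) = 131.62 ≈ 131.61 km. ✓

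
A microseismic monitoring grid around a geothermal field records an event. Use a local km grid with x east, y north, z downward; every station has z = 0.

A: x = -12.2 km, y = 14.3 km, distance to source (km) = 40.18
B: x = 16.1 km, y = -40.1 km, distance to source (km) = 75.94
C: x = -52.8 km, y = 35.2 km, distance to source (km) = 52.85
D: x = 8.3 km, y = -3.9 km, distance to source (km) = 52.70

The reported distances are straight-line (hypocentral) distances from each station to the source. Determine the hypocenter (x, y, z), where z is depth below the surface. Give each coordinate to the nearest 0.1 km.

Each station gives a sphere (x−x_i)² + (y−y_i)² + z² = d_i² (stations at z=0).
Subtracting the A sphere from B and C: z² cancels, leaving linear equations in x and y:
56.6 x − 108.8 y = -2638.56
-81.2 x + 41.8 y = 2494.86
Solving: x ≈ -24.912, y ≈ 11.292 km (keep extra digits for the depth step; rounded: -24.9, 11.3).
Then from the A sphere: z² = 40.18² − (x + 12.2)² − (y − 14.3)² with x = -24.912, y = 11.292, so z ≈ 37.997 ≈ 38.0 km.

x ≈ -24.9 km, y ≈ 11.3 km, depth ≈ 38.0 km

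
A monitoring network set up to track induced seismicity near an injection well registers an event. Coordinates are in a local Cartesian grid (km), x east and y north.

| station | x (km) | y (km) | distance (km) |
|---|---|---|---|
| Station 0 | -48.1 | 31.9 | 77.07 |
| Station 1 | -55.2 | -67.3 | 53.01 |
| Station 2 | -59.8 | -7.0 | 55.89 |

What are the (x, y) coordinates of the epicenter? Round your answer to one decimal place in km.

-12.2 km east, -36.3 km north

Circle about each station: (x + 48.1)² + (y − 31.9)² = 77.07²; (x + 55.2)² + (y + 67.3)² = 53.01²; (x + 59.8)² + (y + 7.0)² = 55.89².
Subtracting the Station 0 equation from the Station 1 and Station 2 equations removes the quadratic terms:
-14.2 x − 198.4 y = 7374.83
-23.4 x − 77.8 y = 3109.91
Solving the 2×2 system: x ≈ -12.2, y ≈ -36.3 km.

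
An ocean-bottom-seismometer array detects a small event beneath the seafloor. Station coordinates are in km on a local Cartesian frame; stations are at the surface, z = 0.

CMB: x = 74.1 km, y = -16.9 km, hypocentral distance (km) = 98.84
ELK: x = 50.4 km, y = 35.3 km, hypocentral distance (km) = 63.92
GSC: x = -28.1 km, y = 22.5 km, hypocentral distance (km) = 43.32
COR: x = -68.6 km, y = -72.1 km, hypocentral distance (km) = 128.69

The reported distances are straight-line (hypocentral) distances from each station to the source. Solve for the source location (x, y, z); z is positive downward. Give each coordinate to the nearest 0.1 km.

Each station gives a sphere (x−x_i)² + (y−y_i)² + z² = d_i² (stations at z=0).
Subtracting the CMB sphere from ELK and GSC: z² cancels, leaving linear equations in x and y:
-47.4 x + 104.4 y = 3693.41
-204.4 x + 78.8 y = 3412.16
Solving: x ≈ -3.703, y ≈ 33.696 km (keep extra digits for the depth step; rounded: -3.7, 33.7).
Then from the CMB sphere: z² = 98.84² − (x − 74.1)² − (y + 16.9)² with x = -3.703, y = 33.696, so z ≈ 34.001 ≈ 34.0 km.
Check against COR (with the unrounded solution): distance 128.69 ≈ 128.69 km. ✓

(-3.7, 33.7, 34.0)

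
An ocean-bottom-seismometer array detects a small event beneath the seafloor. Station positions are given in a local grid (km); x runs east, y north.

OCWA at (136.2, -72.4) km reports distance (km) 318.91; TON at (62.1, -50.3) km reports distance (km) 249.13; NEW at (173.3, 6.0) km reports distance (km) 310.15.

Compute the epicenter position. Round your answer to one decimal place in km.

Circle about each station: (x − 136.2)² + (y + 72.4)² = 318.91²; (x − 62.1)² + (y + 50.3)² = 249.13²; (x − 173.3)² + (y − 6.0)² = 310.15².
Subtracting pairs of circle equations eliminates x²+y² and gives linear equations (the radical axes):
-148.2 x + 44.2 y = 22232.13
74.2 x + 156.8 y = 11787.26
Solving the 2×2 system: x ≈ -111.8, y ≈ 128.1 km.
Check against OCWA (with the unrounded x, y): √((x − 136.2)²+(y + 72.4)²) = 318.91 ≈ 318.91 km. ✓

x ≈ -111.8 km, y ≈ 128.1 km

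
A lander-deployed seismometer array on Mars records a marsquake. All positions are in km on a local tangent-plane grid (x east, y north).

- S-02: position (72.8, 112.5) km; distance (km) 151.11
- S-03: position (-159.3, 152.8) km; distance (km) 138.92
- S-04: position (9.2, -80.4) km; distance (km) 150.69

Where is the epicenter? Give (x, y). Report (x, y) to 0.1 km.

Circle about each station: (x − 72.8)² + (y − 112.5)² = 151.11²; (x + 159.3)² + (y − 152.8)² = 138.92²; (x − 9.2)² + (y + 80.4)² = 150.69².
Subtracting the S-02 equation from the S-03 and S-04 equations removes the quadratic terms:
-464.2 x + 80.6 y = 34303.71
-127.2 x − 385.8 y = -11280.53
Solving the 2×2 system: x ≈ -65.1, y ≈ 50.7 km.

x ≈ -65.1 km, y ≈ 50.7 km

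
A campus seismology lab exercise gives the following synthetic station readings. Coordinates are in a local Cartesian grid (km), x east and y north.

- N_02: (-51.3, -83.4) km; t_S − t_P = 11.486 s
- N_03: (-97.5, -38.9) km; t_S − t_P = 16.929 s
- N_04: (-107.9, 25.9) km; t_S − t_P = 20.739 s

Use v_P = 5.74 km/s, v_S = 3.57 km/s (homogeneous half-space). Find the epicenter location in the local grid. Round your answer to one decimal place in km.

x ≈ 57.1 km, y ≈ -79.6 km

Distance from S−P lag: d = Δt · v_P v_S / (v_P − v_S) = Δt · (5.74·3.57)/(5.74−3.57) ≈ 9.4432·Δt.
So d_N_02 = 108.46, d_N_03 = 159.86, d_N_04 = 195.84 km.
Circle about each station: (x + 51.3)² + (y + 83.4)² = 108.46²; (x + 97.5)² + (y + 38.9)² = 159.86²; (x + 107.9)² + (y − 25.9)² = 195.84².
Subtracting the N_02 equation from the N_03 and N_04 equations removes the quadratic terms:
-92.4 x + 89.0 y = -12359.44
-113.2 x + 218.6 y = -23863.76
Solving the 2×2 system: x ≈ 57.1, y ≈ -79.6 km.
Check against N_02 (with the unrounded x, y): √((x + 51.3)²+(y + 83.4)²) = 108.45 ≈ 108.46 km. ✓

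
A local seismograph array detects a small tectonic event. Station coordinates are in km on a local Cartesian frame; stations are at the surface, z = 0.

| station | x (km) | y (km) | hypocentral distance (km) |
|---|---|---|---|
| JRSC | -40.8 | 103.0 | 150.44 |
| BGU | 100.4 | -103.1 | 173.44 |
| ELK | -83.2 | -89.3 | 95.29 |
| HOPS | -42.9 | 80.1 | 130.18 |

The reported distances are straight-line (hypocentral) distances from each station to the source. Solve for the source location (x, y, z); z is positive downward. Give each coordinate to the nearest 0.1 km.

(-43.8, -32.4, 65.5)

Each station gives a sphere (x−x_i)² + (y−y_i)² + z² = d_i² (stations at z=0).
Subtracting the JRSC sphere from BGU and ELK: z² cancels, leaving linear equations in x and y:
282.4 x − 412.2 y = 986.89
-84.8 x − 384.6 y = 16175.10
Solving: x ≈ -43.798, y ≈ -32.400 km (keep extra digits for the depth step; rounded: -43.8, -32.4).
Then from the JRSC sphere: z² = 150.44² − (x + 40.8)² − (y − 103.0)² with x = -43.798, y = -32.400, so z ≈ 65.498 ≈ 65.5 km.
Check against HOPS (with the unrounded solution): distance 130.18 ≈ 130.18 km. ✓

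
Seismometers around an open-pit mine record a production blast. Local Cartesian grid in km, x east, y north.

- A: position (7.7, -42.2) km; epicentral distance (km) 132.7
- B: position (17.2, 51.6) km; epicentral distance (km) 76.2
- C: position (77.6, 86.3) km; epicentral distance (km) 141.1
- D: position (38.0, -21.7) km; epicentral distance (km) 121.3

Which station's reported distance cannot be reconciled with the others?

Solve using three stations at a time. Using B, C, D (subtract circle equations pairwise → linear system) gives (x, y) ≈ (-59.1, 51.1).
Distances from that point to each station vs reported:
  A: calculated 114.8 vs reported 132.7 → residual 17.9 km
  B: calculated 76.3 vs reported 76.2 → residual 0.1 km
  C: calculated 141.2 vs reported 141.1 → residual 0.1 km
  D: calculated 121.4 vs reported 121.3 → residual 0.1 km
B, C, D are mutually consistent (residuals ≈ 0); A is off by 17.9 km.

A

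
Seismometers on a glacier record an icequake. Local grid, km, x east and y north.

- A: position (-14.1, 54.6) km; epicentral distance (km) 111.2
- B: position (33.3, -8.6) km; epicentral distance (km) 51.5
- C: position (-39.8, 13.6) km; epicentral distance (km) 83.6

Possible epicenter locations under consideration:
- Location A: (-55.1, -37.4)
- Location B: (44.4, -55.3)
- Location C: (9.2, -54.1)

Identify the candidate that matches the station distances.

For each candidate, compare |candidate − station| to the reported distance:
Location A: residuals A 10.5, B 41.5, C 30.4 → max 41.5 km
Location B: residuals A 13.3, B 3.5, C 25.2 → max 25.2 km
Location C: residuals A 0.0, B 0.0, C 0.0 → max 0.0 km
Only Location C has all residuals ≈ 0.

Location C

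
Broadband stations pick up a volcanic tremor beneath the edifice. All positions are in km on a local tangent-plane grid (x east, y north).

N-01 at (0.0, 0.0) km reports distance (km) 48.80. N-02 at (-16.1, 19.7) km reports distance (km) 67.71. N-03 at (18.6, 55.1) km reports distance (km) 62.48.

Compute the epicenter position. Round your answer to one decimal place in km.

x ≈ 48.8 km, y ≈ 0.4 km

Circle about each station: x² + y² = 48.80²; (x + 16.1)² + (y − 19.7)² = 67.71²; (x − 18.6)² + (y − 55.1)² = 62.48².
Subtracting the N-01 equation from the N-02 and N-03 equations removes the quadratic terms:
-32.2 x + 39.4 y = -1555.90
37.2 x + 110.2 y = 1859.66
Solving the 2×2 system: x ≈ 48.8, y ≈ 0.4 km.
Check against N-01 (with the unrounded x, y): √(x²+y²) = 48.81 ≈ 48.80 km. ✓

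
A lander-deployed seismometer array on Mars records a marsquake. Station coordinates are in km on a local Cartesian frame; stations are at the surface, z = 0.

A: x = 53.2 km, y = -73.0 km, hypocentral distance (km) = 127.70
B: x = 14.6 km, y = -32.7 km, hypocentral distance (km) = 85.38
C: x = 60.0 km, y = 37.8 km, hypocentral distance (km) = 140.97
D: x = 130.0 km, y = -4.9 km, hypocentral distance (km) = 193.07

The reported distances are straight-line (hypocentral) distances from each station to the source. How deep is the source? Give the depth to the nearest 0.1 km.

48.1 km

Each station gives a sphere (x−x_i)² + (y−y_i)² + z² = d_i² (stations at z=0).
Subtracting the A sphere from B and C: z² cancels, leaving linear equations in x and y:
-77.2 x + 80.6 y = 2140.76
13.6 x + 221.6 y = -6695.65
Solving: x ≈ -55.706, y ≈ -26.796 km (keep extra digits for the depth step; rounded: -55.7, -26.8).
Then from the A sphere: z² = 127.70² − (x − 53.2)² − (y + 73.0)² with x = -55.706, y = -26.796, so z ≈ 48.083 ≈ 48.1 km.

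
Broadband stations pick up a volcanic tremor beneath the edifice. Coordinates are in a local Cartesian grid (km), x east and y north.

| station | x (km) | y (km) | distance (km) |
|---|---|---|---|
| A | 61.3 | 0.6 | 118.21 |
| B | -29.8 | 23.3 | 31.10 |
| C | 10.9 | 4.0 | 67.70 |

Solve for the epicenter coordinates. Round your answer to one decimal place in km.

x ≈ -56.7 km, y ≈ 7.7 km

Circle about each station: (x − 61.3)² + (y − 0.6)² = 118.21²; (x + 29.8)² + (y − 23.3)² = 31.10²; (x − 10.9)² + (y − 4.0)² = 67.70².
Subtracting pairs of circle equations eliminates x²+y² and gives linear equations (the radical axes):
-182.2 x + 45.4 y = 10679.27
-100.8 x + 6.8 y = 5767.07
Solving the 2×2 system: x ≈ -56.7, y ≈ 7.7 km.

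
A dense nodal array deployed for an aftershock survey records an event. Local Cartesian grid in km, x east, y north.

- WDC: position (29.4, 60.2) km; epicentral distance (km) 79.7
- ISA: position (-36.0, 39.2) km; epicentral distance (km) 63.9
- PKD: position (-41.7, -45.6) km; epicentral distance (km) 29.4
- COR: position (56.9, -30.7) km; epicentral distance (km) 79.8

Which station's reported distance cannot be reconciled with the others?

WDC

Solve using three stations at a time. Using ISA, PKD, COR (subtract circle equations pairwise → linear system) gives (x, y) ≈ (-22.6, -23.3).
Distances from that point to each station vs reported:
  WDC: calculated 98.3 vs reported 79.7 → residual 18.6 km
  ISA: calculated 63.9 vs reported 63.9 → residual 0.0 km
  PKD: calculated 29.4 vs reported 29.4 → residual 0.0 km
  COR: calculated 79.8 vs reported 79.8 → residual 0.0 km
ISA, PKD, COR are mutually consistent (residuals ≈ 0); WDC is off by 18.6 km.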